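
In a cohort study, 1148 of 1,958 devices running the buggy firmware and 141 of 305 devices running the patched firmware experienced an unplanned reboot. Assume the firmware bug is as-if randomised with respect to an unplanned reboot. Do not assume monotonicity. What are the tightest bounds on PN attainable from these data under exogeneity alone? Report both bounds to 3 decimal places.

0.212 ≤ PN ≤ 0.917

p₁ = P(outcome | exposed) = 1148/1958 = 0.58631
p₀ = P(outcome | unexposed) = 141/305 = 0.4623
Under exogeneity alone the bounds on PN are max{0,(p₁−p₀)/p₁} ≤ PN ≤ min{1,(1−p₀)/p₁}.
  lower = (p₁ − p₀)/p₁ = 0.12402 / 0.58631 ≈ 0.2115
  upper = min{1, (1 − p₀)/p₁} = 0.5377 / 0.58631 ≈ 0.9171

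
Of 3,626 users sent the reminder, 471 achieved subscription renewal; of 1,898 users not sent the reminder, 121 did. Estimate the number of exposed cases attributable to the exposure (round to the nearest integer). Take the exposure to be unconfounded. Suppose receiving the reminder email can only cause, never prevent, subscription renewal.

p₁ = P(outcome | exposed) = 471/3626 = 0.1299
p₀ = P(outcome | unexposed) = 121/1898 = 0.063751
PN = (p₁ − p₀)/p₁ = (0.1299 − 0.063751) / 0.1299 ≈ 0.50921.
Attributable cases ≈ PN × (exposed cases) = 0.50921 × 471 ≈ 239.84.

about 240 cases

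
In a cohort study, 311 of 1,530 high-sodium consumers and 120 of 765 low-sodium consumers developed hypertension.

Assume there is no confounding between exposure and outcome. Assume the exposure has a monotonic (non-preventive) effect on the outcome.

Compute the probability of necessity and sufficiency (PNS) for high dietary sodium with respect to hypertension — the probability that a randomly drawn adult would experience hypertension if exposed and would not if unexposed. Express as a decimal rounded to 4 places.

PNS ≈ 0.0464

p₁ = P(outcome | exposed) = 311/1530 = 0.20327
p₀ = P(outcome | unexposed) = 120/765 = 0.15686
Under exogeneity and monotonicity, PNS = p₁ − p₀.
PNS = 0.20327 − 0.15686 = 0.046405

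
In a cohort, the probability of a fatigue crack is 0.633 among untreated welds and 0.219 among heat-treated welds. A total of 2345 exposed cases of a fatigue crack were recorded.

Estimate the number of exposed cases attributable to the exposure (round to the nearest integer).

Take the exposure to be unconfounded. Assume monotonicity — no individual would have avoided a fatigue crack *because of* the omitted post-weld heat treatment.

Let p₁ = 0.633, p₀ = 0.219.
PN = (p₁ − p₀)/p₁ = (0.633 − 0.219) / 0.633 ≈ 0.65403.
Attributable cases ≈ PN × (exposed cases) = 0.65403 × 2345 ≈ 1533.70.

about 1534 cases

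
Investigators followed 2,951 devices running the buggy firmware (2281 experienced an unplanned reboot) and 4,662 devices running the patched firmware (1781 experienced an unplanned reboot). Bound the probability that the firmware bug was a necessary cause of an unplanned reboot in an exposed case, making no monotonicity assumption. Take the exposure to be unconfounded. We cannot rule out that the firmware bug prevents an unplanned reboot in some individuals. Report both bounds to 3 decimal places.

p₁ = P(outcome | exposed) = 2281/2951 = 0.77296
p₀ = P(outcome | unexposed) = 1781/4662 = 0.38202
Under exogeneity alone the bounds on PN are max{0,(p₁−p₀)/p₁} ≤ PN ≤ min{1,(1−p₀)/p₁}.
  lower = (p₁ − p₀)/p₁ = 0.39093 / 0.77296 ≈ 0.5058
  upper = min{1, (1 − p₀)/p₁} = 0.61798 / 0.77296 ≈ 0.7995

0.506 ≤ PN ≤ 0.799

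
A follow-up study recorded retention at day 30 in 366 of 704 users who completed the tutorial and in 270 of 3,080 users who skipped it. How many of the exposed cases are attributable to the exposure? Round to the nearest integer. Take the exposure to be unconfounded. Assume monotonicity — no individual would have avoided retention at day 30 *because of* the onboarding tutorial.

about 304 cases

p₁ = P(outcome | exposed) = 366/704 = 0.51989
p₀ = P(outcome | unexposed) = 270/3080 = 0.087662
PN = (p₁ − p₀)/p₁ = (0.51989 − 0.087662) / 0.51989 ≈ 0.83138.
Attributable cases ≈ PN × (exposed cases) = 0.83138 × 366 ≈ 304.29.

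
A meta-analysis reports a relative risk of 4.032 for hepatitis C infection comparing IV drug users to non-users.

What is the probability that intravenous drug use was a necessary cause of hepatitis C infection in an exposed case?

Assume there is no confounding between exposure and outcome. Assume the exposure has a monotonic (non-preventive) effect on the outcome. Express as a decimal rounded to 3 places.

Under exogeneity and monotonicity, PN = (RR − 1) / RR = 1 − 1/RR.
PN = (4.032 − 1) / 4.032 = 3.032 / 4.032 ≈ 0.7520

PN ≈ 0.752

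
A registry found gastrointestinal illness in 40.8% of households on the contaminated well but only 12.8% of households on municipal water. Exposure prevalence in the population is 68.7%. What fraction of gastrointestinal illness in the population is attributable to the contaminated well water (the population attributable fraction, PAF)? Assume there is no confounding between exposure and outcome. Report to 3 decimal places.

p₁ = 0.408, p₀ = 0.128.
Overall risk P(Y=1) = π·p₁ + (1−π)·p₀ = 0.687×0.408 + 0.313×0.128 = 0.32036.
Under exogeneity, PAF = [P(Y=1) − p₀] / P(Y=1).
PAF = (0.32036 − 0.128) / 0.32036 ≈ 0.6004

PAF ≈ 0.600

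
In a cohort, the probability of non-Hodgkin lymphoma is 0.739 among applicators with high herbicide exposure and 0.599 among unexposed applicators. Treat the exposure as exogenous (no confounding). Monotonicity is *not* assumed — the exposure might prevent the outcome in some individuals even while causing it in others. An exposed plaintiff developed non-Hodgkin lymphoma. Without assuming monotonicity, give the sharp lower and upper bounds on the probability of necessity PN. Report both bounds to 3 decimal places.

0.189 ≤ PN ≤ 0.543

Let p₁ = 0.739, p₀ = 0.599.
Under exogeneity alone the bounds on PN are max{0,(p₁−p₀)/p₁} ≤ PN ≤ min{1,(1−p₀)/p₁}.
  lower = (p₁ − p₀)/p₁ = 0.14 / 0.739 ≈ 0.1894
  upper = min{1, (1 − p₀)/p₁} = 0.401 / 0.739 ≈ 0.5426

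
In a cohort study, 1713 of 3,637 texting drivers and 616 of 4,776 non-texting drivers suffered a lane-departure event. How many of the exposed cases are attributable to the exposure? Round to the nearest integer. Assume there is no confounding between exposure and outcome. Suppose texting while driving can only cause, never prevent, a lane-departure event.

about 1244 cases

p₁ = P(outcome | exposed) = 1713/3637 = 0.47099
p₀ = P(outcome | unexposed) = 616/4776 = 0.12898
PN = (p₁ − p₀)/p₁ = (0.47099 − 0.12898) / 0.47099 ≈ 0.72616.
Attributable cases ≈ PN × (exposed cases) = 0.72616 × 1713 ≈ 1243.91.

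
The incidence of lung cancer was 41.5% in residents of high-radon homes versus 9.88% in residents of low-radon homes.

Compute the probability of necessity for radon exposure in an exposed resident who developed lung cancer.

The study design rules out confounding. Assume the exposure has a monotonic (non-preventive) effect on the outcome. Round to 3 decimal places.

p₁ = 0.415, p₀ = 0.0988.
Under exogeneity and monotonicity, PN = (p₁ − p₀) / p₁.
PN = (0.415 − 0.0988) / 0.415 = 0.3162 / 0.415 ≈ 0.7619

PN ≈ 0.762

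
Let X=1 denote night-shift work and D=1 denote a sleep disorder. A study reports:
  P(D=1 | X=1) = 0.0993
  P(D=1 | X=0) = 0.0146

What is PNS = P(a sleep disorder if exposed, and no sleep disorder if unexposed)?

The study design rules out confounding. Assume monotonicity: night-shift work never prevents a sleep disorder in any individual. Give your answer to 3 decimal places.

PNS ≈ 0.085

Let p₁ = 0.0993, p₀ = 0.0146.
Under exogeneity and monotonicity, PNS = p₁ − p₀.
PNS = 0.0993 − 0.0146 = 0.0847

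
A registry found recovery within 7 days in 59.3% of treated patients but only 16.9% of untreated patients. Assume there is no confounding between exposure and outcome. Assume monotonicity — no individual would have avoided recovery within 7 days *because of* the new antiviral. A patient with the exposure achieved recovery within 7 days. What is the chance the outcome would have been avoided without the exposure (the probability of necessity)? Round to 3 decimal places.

PN ≈ 0.715

p₁ = 0.593, p₀ = 0.169.
Under exogeneity and monotonicity, PN = (p₁ − p₀) / p₁.
PN = (0.593 − 0.169) / 0.593 = 0.424 / 0.593 ≈ 0.7150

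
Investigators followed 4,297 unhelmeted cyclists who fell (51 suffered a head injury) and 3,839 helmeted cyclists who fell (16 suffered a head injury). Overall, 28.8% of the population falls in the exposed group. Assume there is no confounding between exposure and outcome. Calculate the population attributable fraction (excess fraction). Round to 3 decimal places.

p₁ = P(outcome | exposed) = 51/4297 = 0.011869
p₀ = P(outcome | unexposed) = 16/3839 = 0.0041678
Overall risk P(Y=1) = π·p₁ + (1−π)·p₀ = 0.288×0.011869 + 0.712×0.0041678 = 0.0063856.
Under exogeneity, PAF = [P(Y=1) − p₀] / P(Y=1).
PAF = (0.0063856 − 0.0041678) / 0.0063856 ≈ 0.3473

PAF ≈ 0.347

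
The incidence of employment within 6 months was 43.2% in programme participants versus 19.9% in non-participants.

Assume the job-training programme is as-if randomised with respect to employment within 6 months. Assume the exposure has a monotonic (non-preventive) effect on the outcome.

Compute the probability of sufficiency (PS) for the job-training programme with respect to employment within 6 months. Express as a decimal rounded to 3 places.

p₁ = 0.432, p₀ = 0.199.
Under exogeneity and monotonicity, PS = (p₁ − p₀) / (1 − p₀).
PS = (0.432 − 0.199) / (1 − 0.199) = 0.233 / 0.801 ≈ 0.2909

PS ≈ 0.291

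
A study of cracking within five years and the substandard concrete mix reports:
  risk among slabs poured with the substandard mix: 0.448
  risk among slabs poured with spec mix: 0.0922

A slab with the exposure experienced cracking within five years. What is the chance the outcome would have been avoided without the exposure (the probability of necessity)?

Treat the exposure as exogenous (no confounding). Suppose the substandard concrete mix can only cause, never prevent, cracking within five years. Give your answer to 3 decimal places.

Let p₁ = 0.448, p₀ = 0.0922.
Under exogeneity and monotonicity, PN = (p₁ − p₀) / p₁.
PN = (0.448 − 0.0922) / 0.448 = 0.3558 / 0.448 ≈ 0.7942

PN ≈ 0.794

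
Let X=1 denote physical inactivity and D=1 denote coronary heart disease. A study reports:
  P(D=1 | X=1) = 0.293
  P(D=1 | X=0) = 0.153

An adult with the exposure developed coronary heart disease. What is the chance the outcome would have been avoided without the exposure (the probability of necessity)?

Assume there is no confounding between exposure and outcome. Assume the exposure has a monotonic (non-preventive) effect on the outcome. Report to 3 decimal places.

PN ≈ 0.478

Let p₁ = 0.293, p₀ = 0.153.
Under exogeneity and monotonicity, PN = (p₁ − p₀) / p₁.
PN = (0.293 − 0.153) / 0.293 = 0.14 / 0.293 ≈ 0.4778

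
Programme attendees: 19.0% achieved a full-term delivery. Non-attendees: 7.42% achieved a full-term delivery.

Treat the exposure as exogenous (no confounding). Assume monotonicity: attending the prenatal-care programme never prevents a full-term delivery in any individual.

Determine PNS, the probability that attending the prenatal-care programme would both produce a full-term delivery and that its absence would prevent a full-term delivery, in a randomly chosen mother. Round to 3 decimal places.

PNS ≈ 0.116

p₁ = 0.19, p₀ = 0.0742.
Under exogeneity and monotonicity, PNS = p₁ − p₀.
PNS = 0.19 − 0.0742 = 0.1158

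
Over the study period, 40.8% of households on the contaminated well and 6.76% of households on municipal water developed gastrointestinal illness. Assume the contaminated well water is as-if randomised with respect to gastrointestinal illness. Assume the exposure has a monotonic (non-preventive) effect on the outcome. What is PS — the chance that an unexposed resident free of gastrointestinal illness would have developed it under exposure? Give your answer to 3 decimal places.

PS ≈ 0.365

p₁ = 0.408, p₀ = 0.0676.
Under exogeneity and monotonicity, PS = (p₁ − p₀) / (1 − p₀).
PS = (0.408 − 0.0676) / (1 − 0.0676) = 0.3404 / 0.9324 ≈ 0.3651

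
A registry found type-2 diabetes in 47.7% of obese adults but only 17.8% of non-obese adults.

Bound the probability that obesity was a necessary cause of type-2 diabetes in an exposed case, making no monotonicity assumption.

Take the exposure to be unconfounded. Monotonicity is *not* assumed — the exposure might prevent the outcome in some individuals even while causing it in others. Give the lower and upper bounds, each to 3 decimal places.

p₁ = 0.477, p₀ = 0.178.
Under exogeneity alone the bounds on PN are max{0,(p₁−p₀)/p₁} ≤ PN ≤ min{1,(1−p₀)/p₁}.
  lower = (p₁ − p₀)/p₁ = 0.299 / 0.477 ≈ 0.6268
  upper = min{1, (1 − p₀)/p₁} = 0.822 / 0.477 ≈ 1.7233 → capped at 1

0.627 ≤ PN ≤ 1.000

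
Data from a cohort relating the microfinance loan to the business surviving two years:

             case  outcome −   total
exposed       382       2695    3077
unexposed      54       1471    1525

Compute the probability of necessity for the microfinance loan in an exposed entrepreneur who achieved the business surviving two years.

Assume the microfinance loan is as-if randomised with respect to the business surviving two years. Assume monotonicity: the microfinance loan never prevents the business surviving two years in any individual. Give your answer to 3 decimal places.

PN ≈ 0.715

p₁ = P(outcome | exposed) = 382/3077 = 0.12415
p₀ = P(outcome | unexposed) = 54/1525 = 0.03541
Under exogeneity and monotonicity, PN = (p₁ − p₀) / p₁.
PN = (0.12415 − 0.03541) / 0.12415 = 0.088737 / 0.12415 ≈ 0.7148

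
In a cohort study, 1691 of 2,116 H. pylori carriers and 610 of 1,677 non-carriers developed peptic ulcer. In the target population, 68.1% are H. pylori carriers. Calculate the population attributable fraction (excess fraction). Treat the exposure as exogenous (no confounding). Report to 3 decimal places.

p₁ = P(outcome | exposed) = 1691/2116 = 0.79915
p₀ = P(outcome | unexposed) = 610/1677 = 0.36374
Overall risk P(Y=1) = π·p₁ + (1−π)·p₀ = 0.681×0.79915 + 0.319×0.36374 = 0.66026.
Under exogeneity, PAF = [P(Y=1) − p₀] / P(Y=1).
PAF = (0.66026 − 0.36374) / 0.66026 ≈ 0.4491

PAF ≈ 0.449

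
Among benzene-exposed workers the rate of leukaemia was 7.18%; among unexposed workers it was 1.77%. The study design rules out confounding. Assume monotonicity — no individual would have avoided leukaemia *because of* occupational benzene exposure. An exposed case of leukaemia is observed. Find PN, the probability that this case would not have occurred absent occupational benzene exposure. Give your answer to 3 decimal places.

p₁ = 0.0718, p₀ = 0.0177.
Under exogeneity and monotonicity, PN = (p₁ − p₀) / p₁.
PN = (0.0718 − 0.0177) / 0.0718 = 0.0541 / 0.0718 ≈ 0.7535

PN ≈ 0.753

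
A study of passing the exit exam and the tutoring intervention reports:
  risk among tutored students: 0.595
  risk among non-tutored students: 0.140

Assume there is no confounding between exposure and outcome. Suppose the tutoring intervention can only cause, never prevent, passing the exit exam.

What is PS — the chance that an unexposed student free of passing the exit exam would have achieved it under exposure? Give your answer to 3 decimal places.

PS ≈ 0.529

Let p₁ = 0.595, p₀ = 0.14.
Under exogeneity and monotonicity, PS = (p₁ − p₀) / (1 − p₀).
PS = (0.595 − 0.14) / (1 − 0.14) = 0.455 / 0.86 ≈ 0.5291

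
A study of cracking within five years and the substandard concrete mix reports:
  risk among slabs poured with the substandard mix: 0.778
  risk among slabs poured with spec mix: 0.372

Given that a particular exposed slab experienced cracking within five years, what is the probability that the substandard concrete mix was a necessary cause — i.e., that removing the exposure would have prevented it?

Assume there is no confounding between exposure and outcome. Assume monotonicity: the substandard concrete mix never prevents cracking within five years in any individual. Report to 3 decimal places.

PN ≈ 0.522

Let p₁ = 0.778, p₀ = 0.372.
Under exogeneity and monotonicity, PN = (p₁ − p₀) / p₁.
PN = (0.778 − 0.372) / 0.778 = 0.406 / 0.778 ≈ 0.5219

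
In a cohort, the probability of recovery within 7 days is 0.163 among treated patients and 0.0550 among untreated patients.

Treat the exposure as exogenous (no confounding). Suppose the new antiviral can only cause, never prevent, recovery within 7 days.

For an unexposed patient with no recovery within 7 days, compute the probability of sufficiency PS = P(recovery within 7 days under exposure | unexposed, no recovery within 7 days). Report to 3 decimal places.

PS ≈ 0.114

Let p₁ = 0.163, p₀ = 0.055.
Under exogeneity and monotonicity, PS = (p₁ − p₀) / (1 − p₀).
PS = (0.163 − 0.055) / (1 − 0.055) = 0.108 / 0.945 ≈ 0.1143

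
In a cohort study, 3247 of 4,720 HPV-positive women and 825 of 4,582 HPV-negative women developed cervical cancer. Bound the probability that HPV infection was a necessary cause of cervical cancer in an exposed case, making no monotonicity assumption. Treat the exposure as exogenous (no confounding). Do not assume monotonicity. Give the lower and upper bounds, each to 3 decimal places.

p₁ = P(outcome | exposed) = 3247/4720 = 0.68792
p₀ = P(outcome | unexposed) = 825/4582 = 0.18005
Under exogeneity alone the bounds on PN are max{0,(p₁−p₀)/p₁} ≤ PN ≤ min{1,(1−p₀)/p₁}.
  lower = (p₁ − p₀)/p₁ = 0.50787 / 0.68792 ≈ 0.7383
  upper = min{1, (1 − p₀)/p₁} = 0.81995 / 0.68792 ≈ 1.1919 → capped at 1

0.738 ≤ PN ≤ 1.000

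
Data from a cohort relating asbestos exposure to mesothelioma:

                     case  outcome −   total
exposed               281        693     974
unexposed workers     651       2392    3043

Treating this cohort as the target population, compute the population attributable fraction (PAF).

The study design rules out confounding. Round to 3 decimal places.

PAF ≈ 0.078

p₁ = P(outcome | exposed) = 281/974 = 0.2885
p₀ = P(outcome | unexposed) = 651/3043 = 0.21393
Exposure prevalence π = 974/4017 = 0.24247; overall risk P(Y=1) = 0.23201.
Under exogeneity, PAF = [P(Y=1) − p₀]/P(Y=1).
PAF = (0.23201 − 0.21393) / 0.23201 ≈ 0.0779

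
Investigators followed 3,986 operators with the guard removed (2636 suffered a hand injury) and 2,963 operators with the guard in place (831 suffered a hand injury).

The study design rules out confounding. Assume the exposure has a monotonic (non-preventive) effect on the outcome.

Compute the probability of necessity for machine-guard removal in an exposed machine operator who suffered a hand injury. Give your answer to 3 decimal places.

PN ≈ 0.576

p₁ = P(outcome | exposed) = 2636/3986 = 0.66131
p₀ = P(outcome | unexposed) = 831/2963 = 0.28046
Under exogeneity and monotonicity, PN = (p₁ − p₀) / p₁.
PN = (0.66131 − 0.28046) / 0.66131 = 0.38086 / 0.66131 ≈ 0.5759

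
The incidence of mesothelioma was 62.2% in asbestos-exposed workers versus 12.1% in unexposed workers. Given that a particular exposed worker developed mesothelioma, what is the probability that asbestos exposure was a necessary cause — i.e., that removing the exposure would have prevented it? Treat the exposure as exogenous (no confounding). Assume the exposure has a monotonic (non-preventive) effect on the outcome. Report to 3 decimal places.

PN ≈ 0.805

p₁ = 0.622, p₀ = 0.121.
Under exogeneity and monotonicity, PN = (p₁ − p₀) / p₁.
PN = (0.622 − 0.121) / 0.622 = 0.501 / 0.622 ≈ 0.8055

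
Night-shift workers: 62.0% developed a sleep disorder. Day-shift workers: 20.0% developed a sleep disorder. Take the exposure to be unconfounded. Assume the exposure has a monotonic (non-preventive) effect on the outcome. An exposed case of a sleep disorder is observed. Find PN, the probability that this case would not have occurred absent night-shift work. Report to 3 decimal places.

p₁ = 0.62, p₀ = 0.2.
Under exogeneity and monotonicity, PN = (p₁ − p₀) / p₁.
PN = (0.62 − 0.2) / 0.62 = 0.42 / 0.62 ≈ 0.6774

PN ≈ 0.677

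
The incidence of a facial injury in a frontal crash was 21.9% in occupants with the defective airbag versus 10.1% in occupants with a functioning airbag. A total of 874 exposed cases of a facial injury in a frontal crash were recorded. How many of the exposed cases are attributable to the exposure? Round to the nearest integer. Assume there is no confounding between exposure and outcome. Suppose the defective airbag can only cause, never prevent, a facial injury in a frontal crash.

p₁ = 0.219, p₀ = 0.101.
PN = (p₁ − p₀)/p₁ = (0.219 − 0.101) / 0.219 ≈ 0.53881.
Attributable cases ≈ PN × (exposed cases) = 0.53881 × 874 ≈ 470.92.

about 471 cases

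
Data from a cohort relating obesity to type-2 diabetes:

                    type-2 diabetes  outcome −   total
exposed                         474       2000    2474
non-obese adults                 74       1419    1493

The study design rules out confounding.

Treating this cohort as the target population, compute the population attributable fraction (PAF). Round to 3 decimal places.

p₁ = P(outcome | exposed) = 474/2474 = 0.19159
p₀ = P(outcome | unexposed) = 74/1493 = 0.049565
Exposure prevalence π = 2474/3967 = 0.62365; overall risk P(Y=1) = 0.13814.
Under exogeneity, PAF = [P(Y=1) − p₀]/P(Y=1).
PAF = (0.13814 − 0.049565) / 0.13814 ≈ 0.6412

PAF ≈ 0.641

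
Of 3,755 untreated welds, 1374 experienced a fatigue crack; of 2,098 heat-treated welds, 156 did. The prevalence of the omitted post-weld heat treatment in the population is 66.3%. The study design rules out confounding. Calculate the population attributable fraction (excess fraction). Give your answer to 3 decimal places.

p₁ = P(outcome | exposed) = 1374/3755 = 0.36591
p₀ = P(outcome | unexposed) = 156/2098 = 0.074357
Overall risk P(Y=1) = π·p₁ + (1−π)·p₀ = 0.663×0.36591 + 0.337×0.074357 = 0.26766.
Under exogeneity, PAF = [P(Y=1) − p₀] / P(Y=1).
PAF = (0.26766 − 0.074357) / 0.26766 ≈ 0.7222

PAF ≈ 0.722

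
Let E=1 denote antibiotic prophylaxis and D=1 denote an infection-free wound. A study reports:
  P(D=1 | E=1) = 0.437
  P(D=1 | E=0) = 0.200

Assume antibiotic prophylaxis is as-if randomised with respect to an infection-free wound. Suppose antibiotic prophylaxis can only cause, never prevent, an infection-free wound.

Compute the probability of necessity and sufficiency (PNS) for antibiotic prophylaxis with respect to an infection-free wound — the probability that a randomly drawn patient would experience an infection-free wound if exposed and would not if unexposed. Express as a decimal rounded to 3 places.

PNS ≈ 0.237

Let p₁ = 0.437, p₀ = 0.2.
Under exogeneity and monotonicity, PNS = p₁ − p₀.
PNS = 0.437 − 0.2 = 0.237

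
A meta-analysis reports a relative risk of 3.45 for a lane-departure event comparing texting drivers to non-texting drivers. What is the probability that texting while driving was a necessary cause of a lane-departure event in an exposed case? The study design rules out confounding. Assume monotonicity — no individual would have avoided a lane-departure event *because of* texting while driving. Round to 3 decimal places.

PN ≈ 0.710

Under exogeneity and monotonicity, PN = (RR − 1) / RR = 1 − 1/RR.
PN = (3.45 − 1) / 3.45 = 2.45 / 3.45 ≈ 0.7101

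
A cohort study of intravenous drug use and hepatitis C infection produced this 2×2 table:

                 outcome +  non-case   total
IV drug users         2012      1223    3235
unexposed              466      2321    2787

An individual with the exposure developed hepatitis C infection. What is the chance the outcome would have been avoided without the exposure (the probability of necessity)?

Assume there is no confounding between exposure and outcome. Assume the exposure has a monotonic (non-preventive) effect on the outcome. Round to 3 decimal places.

p₁ = P(outcome | exposed) = 2012/3235 = 0.62195
p₀ = P(outcome | unexposed) = 466/2787 = 0.1672
Under exogeneity and monotonicity, PN = (p₁ − p₀) / p₁.
PN = (0.62195 − 0.1672) / 0.62195 = 0.45474 / 0.62195 ≈ 0.7312

PN ≈ 0.731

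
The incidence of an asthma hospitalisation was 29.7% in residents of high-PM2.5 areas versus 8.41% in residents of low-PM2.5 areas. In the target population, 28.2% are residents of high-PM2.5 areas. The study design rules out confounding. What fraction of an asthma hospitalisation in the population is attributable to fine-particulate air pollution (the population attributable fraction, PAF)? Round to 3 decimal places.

PAF ≈ 0.417

p₁ = 0.297, p₀ = 0.0841.
Overall risk P(Y=1) = π·p₁ + (1−π)·p₀ = 0.282×0.297 + 0.718×0.0841 = 0.14414.
Under exogeneity, PAF = [P(Y=1) − p₀] / P(Y=1).
PAF = (0.14414 − 0.0841) / 0.14414 ≈ 0.4165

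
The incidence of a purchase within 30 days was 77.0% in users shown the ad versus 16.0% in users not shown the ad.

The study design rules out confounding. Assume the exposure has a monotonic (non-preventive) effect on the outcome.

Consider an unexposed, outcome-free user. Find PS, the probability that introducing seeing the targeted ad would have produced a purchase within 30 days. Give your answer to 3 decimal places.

p₁ = 0.77, p₀ = 0.16.
Under exogeneity and monotonicity, PS = (p₁ − p₀) / (1 − p₀).
PS = (0.77 − 0.16) / (1 − 0.16) = 0.61 / 0.84 ≈ 0.7262

PS ≈ 0.726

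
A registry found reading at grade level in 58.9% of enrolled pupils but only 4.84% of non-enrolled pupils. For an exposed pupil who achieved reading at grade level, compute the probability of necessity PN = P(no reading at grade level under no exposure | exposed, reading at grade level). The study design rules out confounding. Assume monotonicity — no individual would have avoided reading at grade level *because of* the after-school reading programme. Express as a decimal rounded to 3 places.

p₁ = 0.589, p₀ = 0.0484.
Under exogeneity and monotonicity, PN = (p₁ − p₀) / p₁.
PN = (0.589 − 0.0484) / 0.589 = 0.5406 / 0.589 ≈ 0.9178

PN ≈ 0.918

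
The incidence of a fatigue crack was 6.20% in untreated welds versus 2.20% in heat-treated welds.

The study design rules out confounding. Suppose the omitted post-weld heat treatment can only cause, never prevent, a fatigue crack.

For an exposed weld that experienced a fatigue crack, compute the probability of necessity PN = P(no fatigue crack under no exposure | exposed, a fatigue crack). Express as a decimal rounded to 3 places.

p₁ = 0.062, p₀ = 0.022.
Under exogeneity and monotonicity, PN = (p₁ − p₀) / p₁.
PN = (0.062 − 0.022) / 0.062 = 0.04 / 0.062 ≈ 0.6452

PN ≈ 0.645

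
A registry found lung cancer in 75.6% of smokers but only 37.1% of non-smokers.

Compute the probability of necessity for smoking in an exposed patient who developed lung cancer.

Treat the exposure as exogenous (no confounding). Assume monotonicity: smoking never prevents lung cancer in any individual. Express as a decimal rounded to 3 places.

PN ≈ 0.509

p₁ = 0.756, p₀ = 0.371.
Under exogeneity and monotonicity, PN = (p₁ − p₀) / p₁.
PN = (0.756 − 0.371) / 0.756 = 0.385 / 0.756 ≈ 0.5093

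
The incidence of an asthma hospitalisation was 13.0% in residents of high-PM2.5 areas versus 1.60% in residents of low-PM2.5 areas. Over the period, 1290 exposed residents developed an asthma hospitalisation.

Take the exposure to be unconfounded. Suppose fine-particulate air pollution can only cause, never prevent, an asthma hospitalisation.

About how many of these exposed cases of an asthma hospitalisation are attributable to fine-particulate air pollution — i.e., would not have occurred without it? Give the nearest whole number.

p₁ = 0.13, p₀ = 0.016.
PN = (p₁ − p₀)/p₁ = (0.13 − 0.016) / 0.13 ≈ 0.87692.
Attributable cases ≈ PN × (exposed cases) = 0.87692 × 1290 ≈ 1131.23.

about 1131 cases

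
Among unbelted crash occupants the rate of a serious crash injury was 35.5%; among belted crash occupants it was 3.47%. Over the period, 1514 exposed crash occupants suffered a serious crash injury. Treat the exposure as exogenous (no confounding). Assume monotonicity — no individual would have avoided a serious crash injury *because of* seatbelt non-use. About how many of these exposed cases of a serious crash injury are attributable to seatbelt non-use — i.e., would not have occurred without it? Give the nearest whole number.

about 1366 cases

p₁ = 0.355, p₀ = 0.0347.
PN = (p₁ − p₀)/p₁ = (0.355 − 0.0347) / 0.355 ≈ 0.90225.
Attributable cases ≈ PN × (exposed cases) = 0.90225 × 1514 ≈ 1366.01.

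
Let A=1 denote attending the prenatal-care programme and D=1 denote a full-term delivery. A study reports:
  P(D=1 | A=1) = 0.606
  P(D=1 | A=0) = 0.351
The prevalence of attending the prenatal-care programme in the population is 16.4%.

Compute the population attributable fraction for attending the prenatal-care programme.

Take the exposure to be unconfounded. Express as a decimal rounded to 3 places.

PAF ≈ 0.106

Let p₁ = 0.606, p₀ = 0.351.
Overall risk P(Y=1) = π·p₁ + (1−π)·p₀ = 0.164×0.606 + 0.836×0.351 = 0.39282.
Under exogeneity, PAF = [P(Y=1) − p₀] / P(Y=1).
PAF = (0.39282 − 0.351) / 0.39282 ≈ 0.1065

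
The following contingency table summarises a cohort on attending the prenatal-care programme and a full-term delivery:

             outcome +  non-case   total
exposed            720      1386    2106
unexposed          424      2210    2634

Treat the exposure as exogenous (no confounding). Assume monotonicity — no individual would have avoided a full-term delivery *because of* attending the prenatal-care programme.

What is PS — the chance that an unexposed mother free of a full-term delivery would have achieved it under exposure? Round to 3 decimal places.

p₁ = P(outcome | exposed) = 720/2106 = 0.34188
p₀ = P(outcome | unexposed) = 424/2634 = 0.16097
Under exogeneity and monotonicity, PS = (p₁ − p₀) / (1 − p₀).
PS = (0.34188 − 0.16097) / (1 − 0.16097) = 0.18091 / 0.83903 ≈ 0.2156

PS ≈ 0.216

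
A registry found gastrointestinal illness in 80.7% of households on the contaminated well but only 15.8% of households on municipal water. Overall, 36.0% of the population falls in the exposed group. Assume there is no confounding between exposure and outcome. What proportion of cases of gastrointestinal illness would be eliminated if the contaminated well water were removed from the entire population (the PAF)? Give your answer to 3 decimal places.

PAF ≈ 0.597

p₁ = 0.807, p₀ = 0.158.
Overall risk P(Y=1) = π·p₁ + (1−π)·p₀ = 0.36×0.807 + 0.64×0.158 = 0.39164.
Under exogeneity, PAF = [P(Y=1) − p₀] / P(Y=1).
PAF = (0.39164 − 0.158) / 0.39164 ≈ 0.5966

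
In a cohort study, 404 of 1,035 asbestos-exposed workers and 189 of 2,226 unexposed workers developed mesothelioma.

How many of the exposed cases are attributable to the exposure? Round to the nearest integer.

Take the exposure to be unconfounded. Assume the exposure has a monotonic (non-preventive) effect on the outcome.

p₁ = P(outcome | exposed) = 404/1035 = 0.39034
p₀ = P(outcome | unexposed) = 189/2226 = 0.084906
PN = (p₁ − p₀)/p₁ = (0.39034 − 0.084906) / 0.39034 ≈ 0.78248.
Attributable cases ≈ PN × (exposed cases) = 0.78248 × 404 ≈ 316.12.

about 316 cases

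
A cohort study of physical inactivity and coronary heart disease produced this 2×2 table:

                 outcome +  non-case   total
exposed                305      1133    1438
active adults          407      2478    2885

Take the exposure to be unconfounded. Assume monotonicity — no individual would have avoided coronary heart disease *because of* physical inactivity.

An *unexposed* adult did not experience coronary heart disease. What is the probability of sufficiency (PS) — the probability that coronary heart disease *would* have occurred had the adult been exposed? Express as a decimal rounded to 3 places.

p₁ = P(outcome | exposed) = 305/1438 = 0.2121
p₀ = P(outcome | unexposed) = 407/2885 = 0.14107
Under exogeneity and monotonicity, PS = (p₁ − p₀)/(1 − p₀).
PS = (0.2121 − 0.14107) / 0.85893 ≈ 0.0827

PS ≈ 0.083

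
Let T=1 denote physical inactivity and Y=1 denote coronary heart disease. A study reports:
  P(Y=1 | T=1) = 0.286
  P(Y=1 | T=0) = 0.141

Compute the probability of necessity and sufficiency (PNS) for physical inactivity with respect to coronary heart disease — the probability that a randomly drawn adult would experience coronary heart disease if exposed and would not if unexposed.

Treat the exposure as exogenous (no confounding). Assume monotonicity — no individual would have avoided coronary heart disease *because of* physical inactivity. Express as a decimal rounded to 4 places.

Let p₁ = 0.286, p₀ = 0.141.
Under exogeneity and monotonicity, PNS = p₁ − p₀.
PNS = 0.286 − 0.141 = 0.145

PNS ≈ 0.1450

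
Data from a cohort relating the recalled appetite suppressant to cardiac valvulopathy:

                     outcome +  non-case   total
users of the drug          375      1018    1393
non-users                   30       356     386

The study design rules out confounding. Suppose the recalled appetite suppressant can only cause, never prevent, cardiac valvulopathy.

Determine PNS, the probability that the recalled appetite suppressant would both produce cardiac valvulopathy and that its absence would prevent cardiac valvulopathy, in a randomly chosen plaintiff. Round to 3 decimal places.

p₁ = P(outcome | exposed) = 375/1393 = 0.2692
p₀ = P(outcome | unexposed) = 30/386 = 0.07772
Under exogeneity and monotonicity, PNS = p₁ − p₀.
PNS = 0.2692 − 0.07772 = 0.19148

PNS ≈ 0.191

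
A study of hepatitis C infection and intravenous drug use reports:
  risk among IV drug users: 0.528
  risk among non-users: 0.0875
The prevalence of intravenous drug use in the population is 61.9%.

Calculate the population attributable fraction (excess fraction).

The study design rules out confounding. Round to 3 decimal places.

PAF ≈ 0.757

Let p₁ = 0.528, p₀ = 0.0875.
Overall risk P(Y=1) = π·p₁ + (1−π)·p₀ = 0.619×0.528 + 0.381×0.0875 = 0.36017.
Under exogeneity, PAF = [P(Y=1) − p₀] / P(Y=1).
PAF = (0.36017 − 0.0875) / 0.36017 ≈ 0.7571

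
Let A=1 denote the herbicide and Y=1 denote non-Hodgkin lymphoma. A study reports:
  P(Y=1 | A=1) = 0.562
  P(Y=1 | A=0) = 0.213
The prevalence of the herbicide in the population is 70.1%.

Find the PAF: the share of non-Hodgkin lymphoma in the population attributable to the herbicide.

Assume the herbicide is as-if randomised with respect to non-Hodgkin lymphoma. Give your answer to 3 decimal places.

PAF ≈ 0.535

Let p₁ = 0.562, p₀ = 0.213.
Overall risk P(Y=1) = π·p₁ + (1−π)·p₀ = 0.701×0.562 + 0.299×0.213 = 0.45765.
Under exogeneity, PAF = [P(Y=1) − p₀] / P(Y=1).
PAF = (0.45765 − 0.213) / 0.45765 ≈ 0.5346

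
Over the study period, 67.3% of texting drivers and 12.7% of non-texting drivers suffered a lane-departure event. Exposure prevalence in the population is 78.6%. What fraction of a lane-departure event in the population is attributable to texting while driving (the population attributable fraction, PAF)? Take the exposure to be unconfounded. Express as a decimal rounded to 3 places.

p₁ = 0.673, p₀ = 0.127.
Overall risk P(Y=1) = π·p₁ + (1−π)·p₀ = 0.786×0.673 + 0.214×0.127 = 0.55616.
Under exogeneity, PAF = [P(Y=1) − p₀] / P(Y=1).
PAF = (0.55616 − 0.127) / 0.55616 ≈ 0.7716

PAF ≈ 0.772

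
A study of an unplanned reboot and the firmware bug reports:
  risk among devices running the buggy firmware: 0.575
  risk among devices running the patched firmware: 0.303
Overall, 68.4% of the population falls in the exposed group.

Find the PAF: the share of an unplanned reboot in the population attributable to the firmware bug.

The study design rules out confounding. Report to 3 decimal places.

PAF ≈ 0.380

Let p₁ = 0.575, p₀ = 0.303.
Overall risk P(Y=1) = π·p₁ + (1−π)·p₀ = 0.684×0.575 + 0.316×0.303 = 0.48905.
Under exogeneity, PAF = [P(Y=1) − p₀] / P(Y=1).
PAF = (0.48905 − 0.303) / 0.48905 ≈ 0.3804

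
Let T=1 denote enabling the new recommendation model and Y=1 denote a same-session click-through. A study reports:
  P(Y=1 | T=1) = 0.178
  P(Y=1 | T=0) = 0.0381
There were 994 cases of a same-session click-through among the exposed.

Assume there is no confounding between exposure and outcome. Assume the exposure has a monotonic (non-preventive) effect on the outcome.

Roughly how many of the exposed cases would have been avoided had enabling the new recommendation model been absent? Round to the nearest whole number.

Let p₁ = 0.178, p₀ = 0.0381.
PN = (p₁ − p₀)/p₁ = (0.178 − 0.0381) / 0.178 ≈ 0.78596.
Attributable cases ≈ PN × (exposed cases) = 0.78596 × 994 ≈ 781.24.

about 781 cases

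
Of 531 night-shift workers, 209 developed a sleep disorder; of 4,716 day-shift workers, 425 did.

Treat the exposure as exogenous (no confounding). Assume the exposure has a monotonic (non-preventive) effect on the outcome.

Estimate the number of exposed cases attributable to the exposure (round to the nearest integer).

p₁ = P(outcome | exposed) = 209/531 = 0.3936
p₀ = P(outcome | unexposed) = 425/4716 = 0.090119
PN = (p₁ − p₀)/p₁ = (0.3936 − 0.090119) / 0.3936 ≈ 0.77104.
Attributable cases ≈ PN × (exposed cases) = 0.77104 × 209 ≈ 161.15.

about 161 cases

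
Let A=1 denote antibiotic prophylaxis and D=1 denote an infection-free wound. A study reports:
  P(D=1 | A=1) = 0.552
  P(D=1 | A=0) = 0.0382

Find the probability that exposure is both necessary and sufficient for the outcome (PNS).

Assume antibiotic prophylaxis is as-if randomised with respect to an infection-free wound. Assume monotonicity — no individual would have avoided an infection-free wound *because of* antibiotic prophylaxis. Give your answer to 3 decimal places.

PNS ≈ 0.514

Let p₁ = 0.552, p₀ = 0.0382.
Under exogeneity and monotonicity, PNS = p₁ − p₀.
PNS = 0.552 − 0.0382 = 0.5138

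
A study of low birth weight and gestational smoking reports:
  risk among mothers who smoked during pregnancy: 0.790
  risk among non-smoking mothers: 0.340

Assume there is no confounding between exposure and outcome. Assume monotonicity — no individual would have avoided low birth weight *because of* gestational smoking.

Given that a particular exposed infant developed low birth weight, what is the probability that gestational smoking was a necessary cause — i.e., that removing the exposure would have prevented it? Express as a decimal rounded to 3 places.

PN ≈ 0.570

Let p₁ = 0.79, p₀ = 0.34.
Under exogeneity and monotonicity, PN = (p₁ − p₀) / p₁.
PN = (0.79 − 0.34) / 0.79 = 0.45 / 0.79 ≈ 0.5696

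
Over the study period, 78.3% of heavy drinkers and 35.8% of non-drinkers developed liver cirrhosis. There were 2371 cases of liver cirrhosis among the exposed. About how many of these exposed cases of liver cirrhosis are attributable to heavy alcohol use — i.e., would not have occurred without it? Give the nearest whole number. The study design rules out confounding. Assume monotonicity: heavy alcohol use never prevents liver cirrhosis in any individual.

p₁ = 0.783, p₀ = 0.358.
PN = (p₁ − p₀)/p₁ = (0.783 − 0.358) / 0.783 ≈ 0.54278.
Attributable cases ≈ PN × (exposed cases) = 0.54278 × 2371 ≈ 1286.94.

about 1287 cases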